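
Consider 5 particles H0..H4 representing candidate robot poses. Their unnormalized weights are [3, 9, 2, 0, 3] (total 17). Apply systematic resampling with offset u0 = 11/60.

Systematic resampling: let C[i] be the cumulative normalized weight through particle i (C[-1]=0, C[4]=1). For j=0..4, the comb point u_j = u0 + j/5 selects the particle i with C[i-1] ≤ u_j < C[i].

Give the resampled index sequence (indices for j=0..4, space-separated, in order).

1 1 1 2 4

C = [3/17, 12/17, 14/17, 14/17, 1]
j=0: u_0=11/60 ∈ [3/17, 12/17) → index 1
j=1: u_1=23/60 ∈ [3/17, 12/17) → index 1
j=2: u_2=7/12 ∈ [3/17, 12/17) → index 1
j=3: u_3=47/60 ∈ [12/17, 14/17) → index 2
j=4: u_4=59/60 ∈ [14/17, 1) → index 4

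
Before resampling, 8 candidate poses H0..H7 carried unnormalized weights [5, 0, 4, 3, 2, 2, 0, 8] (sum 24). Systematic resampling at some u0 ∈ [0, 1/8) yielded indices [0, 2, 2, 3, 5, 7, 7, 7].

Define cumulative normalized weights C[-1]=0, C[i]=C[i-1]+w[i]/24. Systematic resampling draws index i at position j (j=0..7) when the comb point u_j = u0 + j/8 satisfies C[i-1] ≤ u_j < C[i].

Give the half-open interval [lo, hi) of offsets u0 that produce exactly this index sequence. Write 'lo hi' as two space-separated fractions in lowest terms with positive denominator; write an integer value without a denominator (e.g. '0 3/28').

C = [5/24, 5/24, 3/8, 1/2, 7/12, 2/3, 2/3, 1]
j=0 picked index 0: u0 ∈ [0, 5/24)
j=1 picked index 2: u0 ∈ [1/12, 1/4)
j=2 picked index 2: u0 ∈ [-1/24, 1/8)
j=3 picked index 3: u0 ∈ [0, 1/8)
j=4 picked index 5: u0 ∈ [1/12, 1/6)
j=5 picked index 7: u0 ∈ [1/24, 3/8)
j=6 picked index 7: u0 ∈ [-1/12, 1/4)
j=7 picked index 7: u0 ∈ [-5/24, 1/8)
intersection: [1/12, 1/8)

1/12 1/8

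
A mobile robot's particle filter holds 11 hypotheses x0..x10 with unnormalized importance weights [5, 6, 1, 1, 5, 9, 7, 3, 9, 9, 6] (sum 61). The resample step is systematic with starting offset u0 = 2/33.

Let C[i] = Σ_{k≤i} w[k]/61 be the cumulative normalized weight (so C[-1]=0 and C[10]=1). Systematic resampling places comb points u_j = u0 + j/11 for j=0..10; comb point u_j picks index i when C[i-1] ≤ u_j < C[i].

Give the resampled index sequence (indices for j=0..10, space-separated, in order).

0 1 4 5 5 6 7 8 9 9 10

C = [5/61, 11/61, 12/61, 13/61, 18/61, 27/61, 34/61, 37/61, 46/61, 55/61, 1]
j=0: u_0=2/33 ∈ [0, 5/61) → index 0
j=1: u_1=5/33 ∈ [5/61, 11/61) → index 1
j=2: u_2=8/33 ∈ [13/61, 18/61) → index 4
j=3: u_3=1/3 ∈ [18/61, 27/61) → index 5
j=4: u_4=14/33 ∈ [18/61, 27/61) → index 5
j=5: u_5=17/33 ∈ [27/61, 34/61) → index 6
j=6: u_6=20/33 ∈ [34/61, 37/61) → index 7
j=7: u_7=23/33 ∈ [37/61, 46/61) → index 8
j=8: u_8=26/33 ∈ [46/61, 55/61) → index 9
j=9: u_9=29/33 ∈ [46/61, 55/61) → index 9
j=10: u_10=32/33 ∈ [55/61, 1) → index 10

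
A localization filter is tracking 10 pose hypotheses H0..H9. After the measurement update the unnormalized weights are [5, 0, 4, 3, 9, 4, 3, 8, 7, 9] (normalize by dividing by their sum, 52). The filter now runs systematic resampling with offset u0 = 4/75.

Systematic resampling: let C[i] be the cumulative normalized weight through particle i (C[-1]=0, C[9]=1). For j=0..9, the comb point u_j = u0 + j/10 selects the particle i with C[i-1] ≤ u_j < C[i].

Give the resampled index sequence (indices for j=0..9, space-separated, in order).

C = [5/52, 5/52, 9/52, 3/13, 21/52, 25/52, 7/13, 9/13, 43/52, 1]
j=0: u_0=4/75 ∈ [0, 5/52) → index 0
j=1: u_1=23/150 ∈ [5/52, 9/52) → index 2
j=2: u_2=19/75 ∈ [3/13, 21/52) → index 4
j=3: u_3=53/150 ∈ [3/13, 21/52) → index 4
j=4: u_4=34/75 ∈ [21/52, 25/52) → index 5
j=5: u_5=83/150 ∈ [7/13, 9/13) → index 7
j=6: u_6=49/75 ∈ [7/13, 9/13) → index 7
j=7: u_7=113/150 ∈ [9/13, 43/52) → index 8
j=8: u_8=64/75 ∈ [43/52, 1) → index 9
j=9: u_9=143/150 ∈ [43/52, 1) → index 9

0 2 4 4 5 7 7 8 9 9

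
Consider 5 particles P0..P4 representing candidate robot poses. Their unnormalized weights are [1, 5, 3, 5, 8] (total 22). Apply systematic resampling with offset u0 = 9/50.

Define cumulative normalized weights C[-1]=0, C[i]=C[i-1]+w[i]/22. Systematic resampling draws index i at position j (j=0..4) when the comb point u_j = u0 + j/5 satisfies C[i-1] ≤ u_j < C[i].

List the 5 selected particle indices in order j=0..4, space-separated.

C = [1/22, 3/11, 9/22, 7/11, 1]
j=0: u_0=9/50 ∈ [1/22, 3/11) → index 1
j=1: u_1=19/50 ∈ [3/11, 9/22) → index 2
j=2: u_2=29/50 ∈ [9/22, 7/11) → index 3
j=3: u_3=39/50 ∈ [7/11, 1) → index 4
j=4: u_4=49/50 ∈ [7/11, 1) → index 4

1 2 3 4 4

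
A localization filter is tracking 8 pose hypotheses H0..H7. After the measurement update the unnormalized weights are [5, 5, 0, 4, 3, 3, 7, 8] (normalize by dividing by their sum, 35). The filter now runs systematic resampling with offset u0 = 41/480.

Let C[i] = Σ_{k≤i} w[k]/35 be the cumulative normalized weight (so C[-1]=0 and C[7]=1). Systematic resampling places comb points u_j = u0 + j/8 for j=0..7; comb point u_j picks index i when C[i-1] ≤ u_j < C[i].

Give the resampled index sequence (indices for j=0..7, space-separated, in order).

0 1 3 4 6 6 7 7

C = [1/7, 2/7, 2/7, 2/5, 17/35, 4/7, 27/35, 1]
j=0: u_0=41/480 ∈ [0, 1/7) → index 0
j=1: u_1=101/480 ∈ [1/7, 2/7) → index 1
j=2: u_2=161/480 ∈ [2/7, 2/5) → index 3
j=3: u_3=221/480 ∈ [2/5, 17/35) → index 4
j=4: u_4=281/480 ∈ [4/7, 27/35) → index 6
j=5: u_5=341/480 ∈ [4/7, 27/35) → index 6
j=6: u_6=401/480 ∈ [27/35, 1) → index 7
j=7: u_7=461/480 ∈ [27/35, 1) → index 7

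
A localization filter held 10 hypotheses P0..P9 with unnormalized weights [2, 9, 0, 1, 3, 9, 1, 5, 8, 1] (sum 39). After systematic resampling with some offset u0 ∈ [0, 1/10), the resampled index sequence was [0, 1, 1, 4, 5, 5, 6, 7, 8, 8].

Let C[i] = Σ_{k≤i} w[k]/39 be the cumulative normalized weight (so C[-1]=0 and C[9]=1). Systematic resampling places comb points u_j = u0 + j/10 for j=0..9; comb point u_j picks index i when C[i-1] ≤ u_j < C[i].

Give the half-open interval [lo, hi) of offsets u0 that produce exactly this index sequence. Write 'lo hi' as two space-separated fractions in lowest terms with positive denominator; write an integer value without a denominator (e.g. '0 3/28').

1/65 8/195

C = [2/39, 11/39, 11/39, 4/13, 5/13, 8/13, 25/39, 10/13, 38/39, 1]
j=0 picked index 0: u0 ∈ [0, 2/39)
j=1 picked index 1: u0 ∈ [-19/390, 71/390)
j=2 picked index 1: u0 ∈ [-29/195, 16/195)
j=3 picked index 4: u0 ∈ [1/130, 11/130)
j=4 picked index 5: u0 ∈ [-1/65, 14/65)
j=5 picked index 5: u0 ∈ [-3/26, 3/26)
j=6 picked index 6: u0 ∈ [1/65, 8/195)
j=7 picked index 7: u0 ∈ [-23/390, 9/130)
j=8 picked index 8: u0 ∈ [-2/65, 34/195)
j=9 picked index 8: u0 ∈ [-17/130, 29/390)
intersection: [1/65, 8/195)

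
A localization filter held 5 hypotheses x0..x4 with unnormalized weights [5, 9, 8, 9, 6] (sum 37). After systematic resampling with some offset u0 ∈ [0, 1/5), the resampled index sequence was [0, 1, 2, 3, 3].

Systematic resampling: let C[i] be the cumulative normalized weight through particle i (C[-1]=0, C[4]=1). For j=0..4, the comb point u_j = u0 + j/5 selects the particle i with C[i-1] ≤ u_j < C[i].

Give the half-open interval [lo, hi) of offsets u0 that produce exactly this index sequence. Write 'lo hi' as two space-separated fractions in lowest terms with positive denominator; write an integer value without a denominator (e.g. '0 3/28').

0 7/185

C = [5/37, 14/37, 22/37, 31/37, 1]
j=0 picked index 0: u0 ∈ [0, 5/37)
j=1 picked index 1: u0 ∈ [-12/185, 33/185)
j=2 picked index 2: u0 ∈ [-4/185, 36/185)
j=3 picked index 3: u0 ∈ [-1/185, 44/185)
j=4 picked index 3: u0 ∈ [-38/185, 7/185)
intersection: [0, 7/185)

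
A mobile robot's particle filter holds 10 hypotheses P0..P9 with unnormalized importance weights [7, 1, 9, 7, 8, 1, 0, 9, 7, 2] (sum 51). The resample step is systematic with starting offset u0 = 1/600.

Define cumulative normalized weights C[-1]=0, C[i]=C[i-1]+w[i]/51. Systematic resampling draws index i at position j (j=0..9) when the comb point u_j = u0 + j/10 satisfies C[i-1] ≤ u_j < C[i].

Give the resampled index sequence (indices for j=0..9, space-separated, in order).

C = [7/51, 8/51, 1/3, 8/17, 32/51, 11/17, 11/17, 14/17, 49/51, 1]
j=0: u_0=1/600 ∈ [0, 7/51) → index 0
j=1: u_1=61/600 ∈ [0, 7/51) → index 0
j=2: u_2=121/600 ∈ [8/51, 1/3) → index 2
j=3: u_3=181/600 ∈ [8/51, 1/3) → index 2
j=4: u_4=241/600 ∈ [1/3, 8/17) → index 3
j=5: u_5=301/600 ∈ [8/17, 32/51) → index 4
j=6: u_6=361/600 ∈ [8/17, 32/51) → index 4
j=7: u_7=421/600 ∈ [11/17, 14/17) → index 7
j=8: u_8=481/600 ∈ [11/17, 14/17) → index 7
j=9: u_9=541/600 ∈ [14/17, 49/51) → index 8

0 0 2 2 3 4 4 7 7 8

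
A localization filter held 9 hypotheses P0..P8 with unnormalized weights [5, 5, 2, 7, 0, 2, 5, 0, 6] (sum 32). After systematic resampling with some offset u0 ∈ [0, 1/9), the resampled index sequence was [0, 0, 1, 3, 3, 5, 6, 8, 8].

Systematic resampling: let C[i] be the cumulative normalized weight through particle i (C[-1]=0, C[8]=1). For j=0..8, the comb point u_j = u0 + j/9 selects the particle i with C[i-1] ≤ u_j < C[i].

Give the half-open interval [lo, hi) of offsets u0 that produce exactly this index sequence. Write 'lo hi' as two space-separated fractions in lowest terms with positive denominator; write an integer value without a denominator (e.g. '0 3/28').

C = [5/32, 5/16, 3/8, 19/32, 19/32, 21/32, 13/16, 13/16, 1]
j=0 picked index 0: u0 ∈ [0, 5/32)
j=1 picked index 0: u0 ∈ [-1/9, 13/288)
j=2 picked index 1: u0 ∈ [-19/288, 13/144)
j=3 picked index 3: u0 ∈ [1/24, 25/96)
j=4 picked index 3: u0 ∈ [-5/72, 43/288)
j=5 picked index 5: u0 ∈ [11/288, 29/288)
j=6 picked index 6: u0 ∈ [-1/96, 7/48)
j=7 picked index 8: u0 ∈ [5/144, 2/9)
j=8 picked index 8: u0 ∈ [-11/144, 1/9)
intersection: [1/24, 13/288)

1/24 13/288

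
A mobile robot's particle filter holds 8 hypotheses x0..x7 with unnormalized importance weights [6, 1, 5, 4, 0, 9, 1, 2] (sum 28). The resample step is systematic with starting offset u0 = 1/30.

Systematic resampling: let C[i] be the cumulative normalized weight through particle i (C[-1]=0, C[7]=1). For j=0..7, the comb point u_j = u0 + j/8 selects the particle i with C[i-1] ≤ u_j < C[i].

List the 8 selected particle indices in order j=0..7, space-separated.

C = [3/14, 1/4, 3/7, 4/7, 4/7, 25/28, 13/14, 1]
j=0: u_0=1/30 ∈ [0, 3/14) → index 0
j=1: u_1=19/120 ∈ [0, 3/14) → index 0
j=2: u_2=17/60 ∈ [1/4, 3/7) → index 2
j=3: u_3=49/120 ∈ [1/4, 3/7) → index 2
j=4: u_4=8/15 ∈ [3/7, 4/7) → index 3
j=5: u_5=79/120 ∈ [4/7, 25/28) → index 5
j=6: u_6=47/60 ∈ [4/7, 25/28) → index 5
j=7: u_7=109/120 ∈ [25/28, 13/14) → index 6

0 0 2 2 3 5 5 6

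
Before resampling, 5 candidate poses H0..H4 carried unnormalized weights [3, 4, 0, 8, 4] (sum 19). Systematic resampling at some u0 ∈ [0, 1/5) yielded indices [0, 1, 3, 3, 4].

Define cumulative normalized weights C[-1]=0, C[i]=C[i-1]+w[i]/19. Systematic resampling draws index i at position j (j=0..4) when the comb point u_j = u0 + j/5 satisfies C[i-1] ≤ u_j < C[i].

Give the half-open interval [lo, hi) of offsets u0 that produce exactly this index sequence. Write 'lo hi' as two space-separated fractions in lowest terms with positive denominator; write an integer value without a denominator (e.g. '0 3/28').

C = [3/19, 7/19, 7/19, 15/19, 1]
j=0 picked index 0: u0 ∈ [0, 3/19)
j=1 picked index 1: u0 ∈ [-4/95, 16/95)
j=2 picked index 3: u0 ∈ [-3/95, 37/95)
j=3 picked index 3: u0 ∈ [-22/95, 18/95)
j=4 picked index 4: u0 ∈ [-1/95, 1/5)
intersection: [0, 3/19)

0 3/19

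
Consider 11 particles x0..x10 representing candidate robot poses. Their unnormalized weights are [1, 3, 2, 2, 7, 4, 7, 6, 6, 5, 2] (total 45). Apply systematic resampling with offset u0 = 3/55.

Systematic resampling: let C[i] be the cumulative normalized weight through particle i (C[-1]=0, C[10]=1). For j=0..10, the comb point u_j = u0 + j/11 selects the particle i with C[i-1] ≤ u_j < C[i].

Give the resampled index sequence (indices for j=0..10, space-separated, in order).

C = [1/45, 4/45, 2/15, 8/45, 1/3, 19/45, 26/45, 32/45, 38/45, 43/45, 1]
j=0: u_0=3/55 ∈ [1/45, 4/45) → index 1
j=1: u_1=8/55 ∈ [2/15, 8/45) → index 3
j=2: u_2=13/55 ∈ [8/45, 1/3) → index 4
j=3: u_3=18/55 ∈ [8/45, 1/3) → index 4
j=4: u_4=23/55 ∈ [1/3, 19/45) → index 5
j=5: u_5=28/55 ∈ [19/45, 26/45) → index 6
j=6: u_6=3/5 ∈ [26/45, 32/45) → index 7
j=7: u_7=38/55 ∈ [26/45, 32/45) → index 7
j=8: u_8=43/55 ∈ [32/45, 38/45) → index 8
j=9: u_9=48/55 ∈ [38/45, 43/45) → index 9
j=10: u_10=53/55 ∈ [43/45, 1) → index 10

1 3 4 4 5 6 7 7 8 9 10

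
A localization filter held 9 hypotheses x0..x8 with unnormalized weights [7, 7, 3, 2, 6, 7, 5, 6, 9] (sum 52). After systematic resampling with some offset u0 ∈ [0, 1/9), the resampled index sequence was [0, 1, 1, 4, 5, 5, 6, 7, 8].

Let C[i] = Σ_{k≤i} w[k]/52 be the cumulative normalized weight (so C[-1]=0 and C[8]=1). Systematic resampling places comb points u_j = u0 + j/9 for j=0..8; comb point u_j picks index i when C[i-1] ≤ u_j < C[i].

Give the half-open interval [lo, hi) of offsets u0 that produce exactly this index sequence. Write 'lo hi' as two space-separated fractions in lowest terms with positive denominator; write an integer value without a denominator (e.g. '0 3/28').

17/468 7/156

C = [7/52, 7/26, 17/52, 19/52, 25/52, 8/13, 37/52, 43/52, 1]
j=0 picked index 0: u0 ∈ [0, 7/52)
j=1 picked index 1: u0 ∈ [11/468, 37/234)
j=2 picked index 1: u0 ∈ [-41/468, 11/234)
j=3 picked index 4: u0 ∈ [5/156, 23/156)
j=4 picked index 5: u0 ∈ [17/468, 20/117)
j=5 picked index 5: u0 ∈ [-35/468, 7/117)
j=6 picked index 6: u0 ∈ [-2/39, 7/156)
j=7 picked index 7: u0 ∈ [-31/468, 23/468)
j=8 picked index 8: u0 ∈ [-29/468, 1/9)
intersection: [17/468, 7/156)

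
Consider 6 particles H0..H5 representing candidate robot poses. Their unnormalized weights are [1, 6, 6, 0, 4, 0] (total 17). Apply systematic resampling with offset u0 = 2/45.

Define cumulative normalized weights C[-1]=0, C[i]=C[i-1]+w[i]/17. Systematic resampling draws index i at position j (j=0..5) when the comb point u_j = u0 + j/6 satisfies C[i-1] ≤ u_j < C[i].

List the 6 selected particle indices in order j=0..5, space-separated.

C = [1/17, 7/17, 13/17, 13/17, 1, 1]
j=0: u_0=2/45 ∈ [0, 1/17) → index 0
j=1: u_1=19/90 ∈ [1/17, 7/17) → index 1
j=2: u_2=17/45 ∈ [1/17, 7/17) → index 1
j=3: u_3=49/90 ∈ [7/17, 13/17) → index 2
j=4: u_4=32/45 ∈ [7/17, 13/17) → index 2
j=5: u_5=79/90 ∈ [13/17, 1) → index 4

0 1 1 2 2 4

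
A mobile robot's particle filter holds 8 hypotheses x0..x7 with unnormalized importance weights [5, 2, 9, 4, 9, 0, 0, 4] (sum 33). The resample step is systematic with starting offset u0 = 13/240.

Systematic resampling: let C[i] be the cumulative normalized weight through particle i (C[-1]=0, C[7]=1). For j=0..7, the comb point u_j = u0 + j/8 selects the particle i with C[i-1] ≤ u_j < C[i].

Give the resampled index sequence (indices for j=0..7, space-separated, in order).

C = [5/33, 7/33, 16/33, 20/33, 29/33, 29/33, 29/33, 1]
j=0: u_0=13/240 ∈ [0, 5/33) → index 0
j=1: u_1=43/240 ∈ [5/33, 7/33) → index 1
j=2: u_2=73/240 ∈ [7/33, 16/33) → index 2
j=3: u_3=103/240 ∈ [7/33, 16/33) → index 2
j=4: u_4=133/240 ∈ [16/33, 20/33) → index 3
j=5: u_5=163/240 ∈ [20/33, 29/33) → index 4
j=6: u_6=193/240 ∈ [20/33, 29/33) → index 4
j=7: u_7=223/240 ∈ [29/33, 1) → index 7

0 1 2 2 3 4 4 7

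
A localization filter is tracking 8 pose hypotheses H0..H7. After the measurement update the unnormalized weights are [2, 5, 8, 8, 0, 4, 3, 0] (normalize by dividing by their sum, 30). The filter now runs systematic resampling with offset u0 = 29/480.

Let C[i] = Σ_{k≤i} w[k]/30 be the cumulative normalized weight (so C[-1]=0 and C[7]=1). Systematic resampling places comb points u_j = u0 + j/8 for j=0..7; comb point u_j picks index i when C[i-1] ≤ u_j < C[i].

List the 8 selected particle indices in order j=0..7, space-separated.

C = [1/15, 7/30, 1/2, 23/30, 23/30, 9/10, 1, 1]
j=0: u_0=29/480 ∈ [0, 1/15) → index 0
j=1: u_1=89/480 ∈ [1/15, 7/30) → index 1
j=2: u_2=149/480 ∈ [7/30, 1/2) → index 2
j=3: u_3=209/480 ∈ [7/30, 1/2) → index 2
j=4: u_4=269/480 ∈ [1/2, 23/30) → index 3
j=5: u_5=329/480 ∈ [1/2, 23/30) → index 3
j=6: u_6=389/480 ∈ [23/30, 9/10) → index 5
j=7: u_7=449/480 ∈ [9/10, 1) → index 6

0 1 2 2 3 3 5 6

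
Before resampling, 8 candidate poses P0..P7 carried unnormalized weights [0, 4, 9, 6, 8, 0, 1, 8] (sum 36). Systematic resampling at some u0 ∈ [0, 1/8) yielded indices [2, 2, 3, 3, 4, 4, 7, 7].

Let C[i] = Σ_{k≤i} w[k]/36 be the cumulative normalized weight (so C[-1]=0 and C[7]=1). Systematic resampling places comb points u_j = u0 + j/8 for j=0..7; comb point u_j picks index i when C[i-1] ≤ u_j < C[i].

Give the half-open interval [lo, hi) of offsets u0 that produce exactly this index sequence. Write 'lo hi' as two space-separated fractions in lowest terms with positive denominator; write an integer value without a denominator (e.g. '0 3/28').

C = [0, 1/9, 13/36, 19/36, 3/4, 3/4, 7/9, 1]
j=0 picked index 2: u0 ∈ [1/9, 13/36)
j=1 picked index 2: u0 ∈ [-1/72, 17/72)
j=2 picked index 3: u0 ∈ [1/9, 5/18)
j=3 picked index 3: u0 ∈ [-1/72, 11/72)
j=4 picked index 4: u0 ∈ [1/36, 1/4)
j=5 picked index 4: u0 ∈ [-7/72, 1/8)
j=6 picked index 7: u0 ∈ [1/36, 1/4)
j=7 picked index 7: u0 ∈ [-7/72, 1/8)
intersection: [1/9, 1/8)

1/9 1/8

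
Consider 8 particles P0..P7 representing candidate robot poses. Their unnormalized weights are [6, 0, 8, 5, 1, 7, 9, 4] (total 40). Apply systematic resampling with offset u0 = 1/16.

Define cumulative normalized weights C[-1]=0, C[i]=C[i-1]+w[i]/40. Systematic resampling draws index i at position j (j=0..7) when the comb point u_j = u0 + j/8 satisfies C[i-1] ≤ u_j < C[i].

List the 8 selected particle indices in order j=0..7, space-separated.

0 2 2 3 5 6 6 7

C = [3/20, 3/20, 7/20, 19/40, 1/2, 27/40, 9/10, 1]
j=0: u_0=1/16 ∈ [0, 3/20) → index 0
j=1: u_1=3/16 ∈ [3/20, 7/20) → index 2
j=2: u_2=5/16 ∈ [3/20, 7/20) → index 2
j=3: u_3=7/16 ∈ [7/20, 19/40) → index 3
j=4: u_4=9/16 ∈ [1/2, 27/40) → index 5
j=5: u_5=11/16 ∈ [27/40, 9/10) → index 6
j=6: u_6=13/16 ∈ [27/40, 9/10) → index 6
j=7: u_7=15/16 ∈ [9/10, 1) → index 7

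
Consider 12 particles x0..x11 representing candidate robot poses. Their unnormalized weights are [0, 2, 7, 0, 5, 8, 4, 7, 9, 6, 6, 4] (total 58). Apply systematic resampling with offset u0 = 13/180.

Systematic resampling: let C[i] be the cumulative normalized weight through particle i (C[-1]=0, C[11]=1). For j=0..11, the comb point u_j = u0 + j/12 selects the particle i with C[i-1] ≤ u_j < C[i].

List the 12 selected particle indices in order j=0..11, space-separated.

C = [0, 1/29, 9/58, 9/58, 7/29, 11/29, 13/29, 33/58, 21/29, 24/29, 27/29, 1]
j=0: u_0=13/180 ∈ [1/29, 9/58) → index 2
j=1: u_1=7/45 ∈ [9/58, 7/29) → index 4
j=2: u_2=43/180 ∈ [9/58, 7/29) → index 4
j=3: u_3=29/90 ∈ [7/29, 11/29) → index 5
j=4: u_4=73/180 ∈ [11/29, 13/29) → index 6
j=5: u_5=22/45 ∈ [13/29, 33/58) → index 7
j=6: u_6=103/180 ∈ [33/58, 21/29) → index 8
j=7: u_7=59/90 ∈ [33/58, 21/29) → index 8
j=8: u_8=133/180 ∈ [21/29, 24/29) → index 9
j=9: u_9=37/45 ∈ [21/29, 24/29) → index 9
j=10: u_10=163/180 ∈ [24/29, 27/29) → index 10
j=11: u_11=89/90 ∈ [27/29, 1) → index 11

2 4 4 5 6 7 8 8 9 9 10 11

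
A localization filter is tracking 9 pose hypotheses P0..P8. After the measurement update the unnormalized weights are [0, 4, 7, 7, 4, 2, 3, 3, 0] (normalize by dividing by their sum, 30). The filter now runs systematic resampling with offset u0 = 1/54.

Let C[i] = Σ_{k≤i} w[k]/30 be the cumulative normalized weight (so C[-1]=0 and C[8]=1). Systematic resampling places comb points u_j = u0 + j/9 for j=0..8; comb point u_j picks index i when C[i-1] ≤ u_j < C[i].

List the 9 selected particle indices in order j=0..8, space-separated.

C = [0, 2/15, 11/30, 3/5, 11/15, 4/5, 9/10, 1, 1]
j=0: u_0=1/54 ∈ [0, 2/15) → index 1
j=1: u_1=7/54 ∈ [0, 2/15) → index 1
j=2: u_2=13/54 ∈ [2/15, 11/30) → index 2
j=3: u_3=19/54 ∈ [2/15, 11/30) → index 2
j=4: u_4=25/54 ∈ [11/30, 3/5) → index 3
j=5: u_5=31/54 ∈ [11/30, 3/5) → index 3
j=6: u_6=37/54 ∈ [3/5, 11/15) → index 4
j=7: u_7=43/54 ∈ [11/15, 4/5) → index 5
j=8: u_8=49/54 ∈ [9/10, 1) → index 7

1 1 2 2 3 3 4 5 7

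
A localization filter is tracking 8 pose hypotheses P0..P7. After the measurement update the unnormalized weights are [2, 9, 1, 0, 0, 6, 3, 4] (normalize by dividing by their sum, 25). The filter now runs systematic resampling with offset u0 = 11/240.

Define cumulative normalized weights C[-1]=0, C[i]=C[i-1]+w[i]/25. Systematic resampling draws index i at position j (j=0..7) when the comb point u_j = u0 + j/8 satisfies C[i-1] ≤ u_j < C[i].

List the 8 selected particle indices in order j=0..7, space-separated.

C = [2/25, 11/25, 12/25, 12/25, 12/25, 18/25, 21/25, 1]
j=0: u_0=11/240 ∈ [0, 2/25) → index 0
j=1: u_1=41/240 ∈ [2/25, 11/25) → index 1
j=2: u_2=71/240 ∈ [2/25, 11/25) → index 1
j=3: u_3=101/240 ∈ [2/25, 11/25) → index 1
j=4: u_4=131/240 ∈ [12/25, 18/25) → index 5
j=5: u_5=161/240 ∈ [12/25, 18/25) → index 5
j=6: u_6=191/240 ∈ [18/25, 21/25) → index 6
j=7: u_7=221/240 ∈ [21/25, 1) → index 7

0 1 1 1 5 5 6 7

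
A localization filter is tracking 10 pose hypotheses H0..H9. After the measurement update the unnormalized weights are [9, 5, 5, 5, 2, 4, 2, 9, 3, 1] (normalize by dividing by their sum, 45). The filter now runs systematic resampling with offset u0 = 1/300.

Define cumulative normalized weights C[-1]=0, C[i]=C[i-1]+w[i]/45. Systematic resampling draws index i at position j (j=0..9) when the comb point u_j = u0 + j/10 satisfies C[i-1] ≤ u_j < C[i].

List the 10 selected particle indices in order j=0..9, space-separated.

0 0 1 1 2 3 5 6 7 7

C = [1/5, 14/45, 19/45, 8/15, 26/45, 2/3, 32/45, 41/45, 44/45, 1]
j=0: u_0=1/300 ∈ [0, 1/5) → index 0
j=1: u_1=31/300 ∈ [0, 1/5) → index 0
j=2: u_2=61/300 ∈ [1/5, 14/45) → index 1
j=3: u_3=91/300 ∈ [1/5, 14/45) → index 1
j=4: u_4=121/300 ∈ [14/45, 19/45) → index 2
j=5: u_5=151/300 ∈ [19/45, 8/15) → index 3
j=6: u_6=181/300 ∈ [26/45, 2/3) → index 5
j=7: u_7=211/300 ∈ [2/3, 32/45) → index 6
j=8: u_8=241/300 ∈ [32/45, 41/45) → index 7
j=9: u_9=271/300 ∈ [32/45, 41/45) → index 7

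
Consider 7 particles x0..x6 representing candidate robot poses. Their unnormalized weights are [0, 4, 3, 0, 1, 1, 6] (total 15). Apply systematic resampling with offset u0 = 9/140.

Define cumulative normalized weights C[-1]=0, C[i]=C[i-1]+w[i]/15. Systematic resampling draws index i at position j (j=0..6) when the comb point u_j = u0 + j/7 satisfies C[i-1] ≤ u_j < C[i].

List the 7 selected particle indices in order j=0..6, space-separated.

C = [0, 4/15, 7/15, 7/15, 8/15, 3/5, 1]
j=0: u_0=9/140 ∈ [0, 4/15) → index 1
j=1: u_1=29/140 ∈ [0, 4/15) → index 1
j=2: u_2=7/20 ∈ [4/15, 7/15) → index 2
j=3: u_3=69/140 ∈ [7/15, 8/15) → index 4
j=4: u_4=89/140 ∈ [3/5, 1) → index 6
j=5: u_5=109/140 ∈ [3/5, 1) → index 6
j=6: u_6=129/140 ∈ [3/5, 1) → index 6

1 1 2 4 6 6 6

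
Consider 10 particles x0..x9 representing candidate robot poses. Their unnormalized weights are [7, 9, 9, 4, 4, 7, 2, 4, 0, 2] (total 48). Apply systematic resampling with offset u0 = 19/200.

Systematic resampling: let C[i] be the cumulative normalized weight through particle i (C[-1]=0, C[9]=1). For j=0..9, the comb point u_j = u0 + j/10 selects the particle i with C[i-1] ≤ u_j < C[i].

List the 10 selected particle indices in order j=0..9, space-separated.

0 1 1 2 2 3 5 5 7 9

C = [7/48, 1/3, 25/48, 29/48, 11/16, 5/6, 7/8, 23/24, 23/24, 1]
j=0: u_0=19/200 ∈ [0, 7/48) → index 0
j=1: u_1=39/200 ∈ [7/48, 1/3) → index 1
j=2: u_2=59/200 ∈ [7/48, 1/3) → index 1
j=3: u_3=79/200 ∈ [1/3, 25/48) → index 2
j=4: u_4=99/200 ∈ [1/3, 25/48) → index 2
j=5: u_5=119/200 ∈ [25/48, 29/48) → index 3
j=6: u_6=139/200 ∈ [11/16, 5/6) → index 5
j=7: u_7=159/200 ∈ [11/16, 5/6) → index 5
j=8: u_8=179/200 ∈ [7/8, 23/24) → index 7
j=9: u_9=199/200 ∈ [23/24, 1) → index 9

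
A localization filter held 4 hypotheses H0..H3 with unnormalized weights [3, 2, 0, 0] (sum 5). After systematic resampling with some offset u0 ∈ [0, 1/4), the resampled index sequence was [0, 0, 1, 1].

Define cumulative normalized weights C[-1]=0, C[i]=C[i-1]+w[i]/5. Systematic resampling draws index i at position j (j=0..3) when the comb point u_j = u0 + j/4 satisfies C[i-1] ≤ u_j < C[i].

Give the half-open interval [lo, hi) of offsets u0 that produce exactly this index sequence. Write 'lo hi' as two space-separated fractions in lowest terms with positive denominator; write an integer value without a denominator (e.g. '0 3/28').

C = [3/5, 1, 1, 1]
j=0 picked index 0: u0 ∈ [0, 3/5)
j=1 picked index 0: u0 ∈ [-1/4, 7/20)
j=2 picked index 1: u0 ∈ [1/10, 1/2)
j=3 picked index 1: u0 ∈ [-3/20, 1/4)
intersection: [1/10, 1/4)

1/10 1/4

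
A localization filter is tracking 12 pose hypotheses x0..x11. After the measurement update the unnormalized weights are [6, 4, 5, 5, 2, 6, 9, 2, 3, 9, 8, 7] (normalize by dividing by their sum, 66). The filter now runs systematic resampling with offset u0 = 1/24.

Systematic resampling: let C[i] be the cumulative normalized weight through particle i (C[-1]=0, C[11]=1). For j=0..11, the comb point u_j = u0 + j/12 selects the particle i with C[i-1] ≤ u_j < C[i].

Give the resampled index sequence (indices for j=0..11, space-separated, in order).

C = [1/11, 5/33, 5/22, 10/33, 1/3, 14/33, 37/66, 13/22, 7/11, 17/22, 59/66, 1]
j=0: u_0=1/24 ∈ [0, 1/11) → index 0
j=1: u_1=1/8 ∈ [1/11, 5/33) → index 1
j=2: u_2=5/24 ∈ [5/33, 5/22) → index 2
j=3: u_3=7/24 ∈ [5/22, 10/33) → index 3
j=4: u_4=3/8 ∈ [1/3, 14/33) → index 5
j=5: u_5=11/24 ∈ [14/33, 37/66) → index 6
j=6: u_6=13/24 ∈ [14/33, 37/66) → index 6
j=7: u_7=5/8 ∈ [13/22, 7/11) → index 8
j=8: u_8=17/24 ∈ [7/11, 17/22) → index 9
j=9: u_9=19/24 ∈ [17/22, 59/66) → index 10
j=10: u_10=7/8 ∈ [17/22, 59/66) → index 10
j=11: u_11=23/24 ∈ [59/66, 1) → index 11

0 1 2 3 5 6 6 8 9 10 10 11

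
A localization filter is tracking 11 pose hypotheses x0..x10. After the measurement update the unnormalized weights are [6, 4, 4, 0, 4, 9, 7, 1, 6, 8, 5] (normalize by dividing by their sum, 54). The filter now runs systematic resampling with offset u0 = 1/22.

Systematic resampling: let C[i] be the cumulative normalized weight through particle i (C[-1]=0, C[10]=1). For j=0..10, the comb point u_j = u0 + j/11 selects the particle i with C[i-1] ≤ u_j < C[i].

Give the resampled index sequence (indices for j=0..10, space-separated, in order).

C = [1/9, 5/27, 7/27, 7/27, 1/3, 1/2, 17/27, 35/54, 41/54, 49/54, 1]
j=0: u_0=1/22 ∈ [0, 1/9) → index 0
j=1: u_1=3/22 ∈ [1/9, 5/27) → index 1
j=2: u_2=5/22 ∈ [5/27, 7/27) → index 2
j=3: u_3=7/22 ∈ [7/27, 1/3) → index 4
j=4: u_4=9/22 ∈ [1/3, 1/2) → index 5
j=5: u_5=1/2 ∈ [1/2, 17/27) → index 6
j=6: u_6=13/22 ∈ [1/2, 17/27) → index 6
j=7: u_7=15/22 ∈ [35/54, 41/54) → index 8
j=8: u_8=17/22 ∈ [41/54, 49/54) → index 9
j=9: u_9=19/22 ∈ [41/54, 49/54) → index 9
j=10: u_10=21/22 ∈ [49/54, 1) → index 10

0 1 2 4 5 6 6 8 9 9 10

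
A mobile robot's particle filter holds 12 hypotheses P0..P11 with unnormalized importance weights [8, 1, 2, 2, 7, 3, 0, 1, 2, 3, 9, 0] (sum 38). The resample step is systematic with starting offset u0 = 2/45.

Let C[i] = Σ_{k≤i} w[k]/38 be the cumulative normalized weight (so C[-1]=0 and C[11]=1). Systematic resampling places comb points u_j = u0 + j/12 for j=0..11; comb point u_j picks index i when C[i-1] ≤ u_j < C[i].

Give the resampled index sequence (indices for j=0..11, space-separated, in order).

0 0 1 3 4 4 5 7 9 10 10 10

C = [4/19, 9/38, 11/38, 13/38, 10/19, 23/38, 23/38, 12/19, 13/19, 29/38, 1, 1]
j=0: u_0=2/45 ∈ [0, 4/19) → index 0
j=1: u_1=23/180 ∈ [0, 4/19) → index 0
j=2: u_2=19/90 ∈ [4/19, 9/38) → index 1
j=3: u_3=53/180 ∈ [11/38, 13/38) → index 3
j=4: u_4=17/45 ∈ [13/38, 10/19) → index 4
j=5: u_5=83/180 ∈ [13/38, 10/19) → index 4
j=6: u_6=49/90 ∈ [10/19, 23/38) → index 5
j=7: u_7=113/180 ∈ [23/38, 12/19) → index 7
j=8: u_8=32/45 ∈ [13/19, 29/38) → index 9
j=9: u_9=143/180 ∈ [29/38, 1) → index 10
j=10: u_10=79/90 ∈ [29/38, 1) → index 10
j=11: u_11=173/180 ∈ [29/38, 1) → index 10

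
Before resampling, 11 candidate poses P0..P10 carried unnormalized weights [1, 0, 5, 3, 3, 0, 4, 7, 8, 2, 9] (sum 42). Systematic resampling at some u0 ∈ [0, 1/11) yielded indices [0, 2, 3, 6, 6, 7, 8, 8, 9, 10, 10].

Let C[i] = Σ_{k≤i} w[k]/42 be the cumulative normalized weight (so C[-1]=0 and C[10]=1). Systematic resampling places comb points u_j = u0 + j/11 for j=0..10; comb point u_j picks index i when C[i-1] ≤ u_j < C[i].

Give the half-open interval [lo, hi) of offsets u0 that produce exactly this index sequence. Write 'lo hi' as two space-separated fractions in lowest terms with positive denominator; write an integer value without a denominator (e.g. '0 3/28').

1/77 4/231

C = [1/42, 1/42, 1/7, 3/14, 2/7, 2/7, 8/21, 23/42, 31/42, 11/14, 1]
j=0 picked index 0: u0 ∈ [0, 1/42)
j=1 picked index 2: u0 ∈ [-31/462, 4/77)
j=2 picked index 3: u0 ∈ [-3/77, 5/154)
j=3 picked index 6: u0 ∈ [1/77, 25/231)
j=4 picked index 6: u0 ∈ [-6/77, 4/231)
j=5 picked index 7: u0 ∈ [-17/231, 43/462)
j=6 picked index 8: u0 ∈ [1/462, 89/462)
j=7 picked index 8: u0 ∈ [-41/462, 47/462)
j=8 picked index 9: u0 ∈ [5/462, 9/154)
j=9 picked index 10: u0 ∈ [-5/154, 2/11)
j=10 picked index 10: u0 ∈ [-19/154, 1/11)
intersection: [1/77, 4/231)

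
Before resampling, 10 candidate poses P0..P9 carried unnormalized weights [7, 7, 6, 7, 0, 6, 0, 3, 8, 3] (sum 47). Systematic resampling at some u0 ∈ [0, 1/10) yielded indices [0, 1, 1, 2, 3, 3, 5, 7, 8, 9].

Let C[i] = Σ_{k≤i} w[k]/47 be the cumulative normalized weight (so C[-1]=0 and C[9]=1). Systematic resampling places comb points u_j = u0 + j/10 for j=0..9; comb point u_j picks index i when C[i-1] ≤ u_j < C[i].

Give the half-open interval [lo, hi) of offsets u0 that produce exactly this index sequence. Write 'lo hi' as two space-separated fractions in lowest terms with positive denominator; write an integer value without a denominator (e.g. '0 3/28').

C = [7/47, 14/47, 20/47, 27/47, 27/47, 33/47, 33/47, 36/47, 44/47, 1]
j=0 picked index 0: u0 ∈ [0, 7/47)
j=1 picked index 1: u0 ∈ [23/470, 93/470)
j=2 picked index 1: u0 ∈ [-12/235, 23/235)
j=3 picked index 2: u0 ∈ [-1/470, 59/470)
j=4 picked index 3: u0 ∈ [6/235, 41/235)
j=5 picked index 3: u0 ∈ [-7/94, 7/94)
j=6 picked index 5: u0 ∈ [-6/235, 24/235)
j=7 picked index 7: u0 ∈ [1/470, 31/470)
j=8 picked index 8: u0 ∈ [-8/235, 32/235)
j=9 picked index 9: u0 ∈ [17/470, 1/10)
intersection: [23/470, 31/470)

23/470 31/470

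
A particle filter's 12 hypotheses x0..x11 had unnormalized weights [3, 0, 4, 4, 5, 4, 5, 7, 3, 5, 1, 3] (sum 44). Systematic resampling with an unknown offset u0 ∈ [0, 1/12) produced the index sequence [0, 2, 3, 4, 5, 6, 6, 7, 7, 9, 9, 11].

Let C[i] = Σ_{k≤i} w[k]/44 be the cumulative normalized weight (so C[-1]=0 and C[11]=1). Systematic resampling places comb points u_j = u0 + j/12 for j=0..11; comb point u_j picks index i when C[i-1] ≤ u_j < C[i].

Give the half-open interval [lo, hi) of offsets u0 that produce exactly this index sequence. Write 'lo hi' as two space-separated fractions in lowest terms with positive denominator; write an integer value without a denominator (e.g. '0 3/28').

1/22 2/33

C = [3/44, 3/44, 7/44, 1/4, 4/11, 5/11, 25/44, 8/11, 35/44, 10/11, 41/44, 1]
j=0 picked index 0: u0 ∈ [0, 3/44)
j=1 picked index 2: u0 ∈ [-1/66, 5/66)
j=2 picked index 3: u0 ∈ [-1/132, 1/12)
j=3 picked index 4: u0 ∈ [0, 5/44)
j=4 picked index 5: u0 ∈ [1/33, 4/33)
j=5 picked index 6: u0 ∈ [5/132, 5/33)
j=6 picked index 6: u0 ∈ [-1/22, 3/44)
j=7 picked index 7: u0 ∈ [-1/66, 19/132)
j=8 picked index 7: u0 ∈ [-13/132, 2/33)
j=9 picked index 9: u0 ∈ [1/22, 7/44)
j=10 picked index 9: u0 ∈ [-5/132, 5/66)
j=11 picked index 11: u0 ∈ [1/66, 1/12)
intersection: [1/22, 2/33)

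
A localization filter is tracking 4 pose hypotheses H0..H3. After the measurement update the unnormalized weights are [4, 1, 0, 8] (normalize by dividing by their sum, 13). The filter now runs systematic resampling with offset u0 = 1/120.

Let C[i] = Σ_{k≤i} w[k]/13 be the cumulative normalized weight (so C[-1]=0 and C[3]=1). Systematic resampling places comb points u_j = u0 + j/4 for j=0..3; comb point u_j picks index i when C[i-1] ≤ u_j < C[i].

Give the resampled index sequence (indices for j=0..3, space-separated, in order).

C = [4/13, 5/13, 5/13, 1]
j=0: u_0=1/120 ∈ [0, 4/13) → index 0
j=1: u_1=31/120 ∈ [0, 4/13) → index 0
j=2: u_2=61/120 ∈ [5/13, 1) → index 3
j=3: u_3=91/120 ∈ [5/13, 1) → index 3

0 0 3 3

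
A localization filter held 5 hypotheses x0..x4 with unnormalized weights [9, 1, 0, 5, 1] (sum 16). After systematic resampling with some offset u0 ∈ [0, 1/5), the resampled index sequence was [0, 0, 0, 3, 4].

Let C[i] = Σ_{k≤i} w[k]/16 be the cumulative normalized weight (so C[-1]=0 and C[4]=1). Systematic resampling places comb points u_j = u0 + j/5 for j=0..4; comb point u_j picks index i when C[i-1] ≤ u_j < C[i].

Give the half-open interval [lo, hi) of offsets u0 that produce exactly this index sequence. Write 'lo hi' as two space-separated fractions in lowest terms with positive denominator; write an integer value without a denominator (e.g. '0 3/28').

C = [9/16, 5/8, 5/8, 15/16, 1]
j=0 picked index 0: u0 ∈ [0, 9/16)
j=1 picked index 0: u0 ∈ [-1/5, 29/80)
j=2 picked index 0: u0 ∈ [-2/5, 13/80)
j=3 picked index 3: u0 ∈ [1/40, 27/80)
j=4 picked index 4: u0 ∈ [11/80, 1/5)
intersection: [11/80, 13/80)

11/80 13/80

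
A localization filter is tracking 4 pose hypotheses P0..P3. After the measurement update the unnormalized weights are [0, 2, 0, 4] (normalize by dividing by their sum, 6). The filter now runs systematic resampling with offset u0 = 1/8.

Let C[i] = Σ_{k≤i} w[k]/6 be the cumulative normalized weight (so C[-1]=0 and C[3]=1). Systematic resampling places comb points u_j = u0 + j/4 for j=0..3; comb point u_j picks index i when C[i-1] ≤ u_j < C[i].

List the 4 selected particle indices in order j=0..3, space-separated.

C = [0, 1/3, 1/3, 1]
j=0: u_0=1/8 ∈ [0, 1/3) → index 1
j=1: u_1=3/8 ∈ [1/3, 1) → index 3
j=2: u_2=5/8 ∈ [1/3, 1) → index 3
j=3: u_3=7/8 ∈ [1/3, 1) → index 3

1 3 3 3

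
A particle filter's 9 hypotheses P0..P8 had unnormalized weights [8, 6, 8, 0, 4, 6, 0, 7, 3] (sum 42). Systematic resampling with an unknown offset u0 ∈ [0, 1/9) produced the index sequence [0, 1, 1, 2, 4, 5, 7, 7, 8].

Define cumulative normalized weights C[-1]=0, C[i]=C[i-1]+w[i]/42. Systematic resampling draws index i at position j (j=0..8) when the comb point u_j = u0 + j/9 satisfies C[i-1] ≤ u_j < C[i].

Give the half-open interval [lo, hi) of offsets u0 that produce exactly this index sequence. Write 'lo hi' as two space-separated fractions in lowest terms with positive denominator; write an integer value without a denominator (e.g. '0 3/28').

2/21 1/9

C = [4/21, 1/3, 11/21, 11/21, 13/21, 16/21, 16/21, 13/14, 1]
j=0 picked index 0: u0 ∈ [0, 4/21)
j=1 picked index 1: u0 ∈ [5/63, 2/9)
j=2 picked index 1: u0 ∈ [-2/63, 1/9)
j=3 picked index 2: u0 ∈ [0, 4/21)
j=4 picked index 4: u0 ∈ [5/63, 11/63)
j=5 picked index 5: u0 ∈ [4/63, 13/63)
j=6 picked index 7: u0 ∈ [2/21, 11/42)
j=7 picked index 7: u0 ∈ [-1/63, 19/126)
j=8 picked index 8: u0 ∈ [5/126, 1/9)
intersection: [2/21, 1/9)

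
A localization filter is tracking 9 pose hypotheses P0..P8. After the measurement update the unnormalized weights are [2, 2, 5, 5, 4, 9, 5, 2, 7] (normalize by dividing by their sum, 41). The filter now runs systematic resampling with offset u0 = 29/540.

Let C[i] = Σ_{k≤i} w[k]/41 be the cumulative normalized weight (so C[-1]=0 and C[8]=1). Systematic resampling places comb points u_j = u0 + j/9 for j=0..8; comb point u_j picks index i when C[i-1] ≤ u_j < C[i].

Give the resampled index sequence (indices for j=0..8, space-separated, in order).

C = [2/41, 4/41, 9/41, 14/41, 18/41, 27/41, 32/41, 34/41, 1]
j=0: u_0=29/540 ∈ [2/41, 4/41) → index 1
j=1: u_1=89/540 ∈ [4/41, 9/41) → index 2
j=2: u_2=149/540 ∈ [9/41, 14/41) → index 3
j=3: u_3=209/540 ∈ [14/41, 18/41) → index 4
j=4: u_4=269/540 ∈ [18/41, 27/41) → index 5
j=5: u_5=329/540 ∈ [18/41, 27/41) → index 5
j=6: u_6=389/540 ∈ [27/41, 32/41) → index 6
j=7: u_7=449/540 ∈ [34/41, 1) → index 8
j=8: u_8=509/540 ∈ [34/41, 1) → index 8

1 2 3 4 5 5 6 8 8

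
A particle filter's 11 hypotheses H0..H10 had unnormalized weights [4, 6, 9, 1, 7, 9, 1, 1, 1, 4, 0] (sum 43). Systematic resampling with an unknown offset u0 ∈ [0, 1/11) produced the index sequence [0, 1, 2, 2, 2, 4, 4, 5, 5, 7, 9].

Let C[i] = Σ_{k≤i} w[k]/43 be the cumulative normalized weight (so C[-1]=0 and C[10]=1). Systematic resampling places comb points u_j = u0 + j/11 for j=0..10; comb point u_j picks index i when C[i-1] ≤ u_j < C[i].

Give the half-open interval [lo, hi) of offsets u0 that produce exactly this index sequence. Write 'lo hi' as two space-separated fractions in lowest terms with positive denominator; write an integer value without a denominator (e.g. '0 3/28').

C = [4/43, 10/43, 19/43, 20/43, 27/43, 36/43, 37/43, 38/43, 39/43, 1, 1]
j=0 picked index 0: u0 ∈ [0, 4/43)
j=1 picked index 1: u0 ∈ [1/473, 67/473)
j=2 picked index 2: u0 ∈ [24/473, 123/473)
j=3 picked index 2: u0 ∈ [-19/473, 80/473)
j=4 picked index 2: u0 ∈ [-62/473, 37/473)
j=5 picked index 4: u0 ∈ [5/473, 82/473)
j=6 picked index 4: u0 ∈ [-38/473, 39/473)
j=7 picked index 5: u0 ∈ [-4/473, 95/473)
j=8 picked index 5: u0 ∈ [-47/473, 52/473)
j=9 picked index 7: u0 ∈ [20/473, 31/473)
j=10 picked index 9: u0 ∈ [-1/473, 1/11)
intersection: [24/473, 31/473)

24/473 31/473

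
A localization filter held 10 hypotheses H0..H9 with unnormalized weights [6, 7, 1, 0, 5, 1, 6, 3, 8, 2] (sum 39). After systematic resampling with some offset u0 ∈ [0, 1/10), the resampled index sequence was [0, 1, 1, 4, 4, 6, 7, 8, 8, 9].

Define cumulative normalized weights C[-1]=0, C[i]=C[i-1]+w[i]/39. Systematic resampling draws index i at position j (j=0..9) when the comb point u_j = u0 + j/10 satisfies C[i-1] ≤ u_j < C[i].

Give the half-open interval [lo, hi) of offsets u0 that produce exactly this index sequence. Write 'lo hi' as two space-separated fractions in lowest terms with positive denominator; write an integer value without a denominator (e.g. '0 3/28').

1/15 17/195

C = [2/13, 1/3, 14/39, 14/39, 19/39, 20/39, 2/3, 29/39, 37/39, 1]
j=0 picked index 0: u0 ∈ [0, 2/13)
j=1 picked index 1: u0 ∈ [7/130, 7/30)
j=2 picked index 1: u0 ∈ [-3/65, 2/15)
j=3 picked index 4: u0 ∈ [23/390, 73/390)
j=4 picked index 4: u0 ∈ [-8/195, 17/195)
j=5 picked index 6: u0 ∈ [1/78, 1/6)
j=6 picked index 7: u0 ∈ [1/15, 28/195)
j=7 picked index 8: u0 ∈ [17/390, 97/390)
j=8 picked index 8: u0 ∈ [-11/195, 29/195)
j=9 picked index 9: u0 ∈ [19/390, 1/10)
intersection: [1/15, 17/195)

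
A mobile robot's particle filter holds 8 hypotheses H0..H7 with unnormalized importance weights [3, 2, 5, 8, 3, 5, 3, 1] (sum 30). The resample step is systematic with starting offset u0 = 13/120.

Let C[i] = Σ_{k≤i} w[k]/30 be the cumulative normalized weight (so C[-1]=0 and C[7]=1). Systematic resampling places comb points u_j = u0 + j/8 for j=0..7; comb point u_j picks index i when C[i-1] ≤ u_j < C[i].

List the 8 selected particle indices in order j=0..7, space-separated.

C = [1/10, 1/6, 1/3, 3/5, 7/10, 13/15, 29/30, 1]
j=0: u_0=13/120 ∈ [1/10, 1/6) → index 1
j=1: u_1=7/30 ∈ [1/6, 1/3) → index 2
j=2: u_2=43/120 ∈ [1/3, 3/5) → index 3
j=3: u_3=29/60 ∈ [1/3, 3/5) → index 3
j=4: u_4=73/120 ∈ [3/5, 7/10) → index 4
j=5: u_5=11/15 ∈ [7/10, 13/15) → index 5
j=6: u_6=103/120 ∈ [7/10, 13/15) → index 5
j=7: u_7=59/60 ∈ [29/30, 1) → index 7

1 2 3 3 4 5 5 7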